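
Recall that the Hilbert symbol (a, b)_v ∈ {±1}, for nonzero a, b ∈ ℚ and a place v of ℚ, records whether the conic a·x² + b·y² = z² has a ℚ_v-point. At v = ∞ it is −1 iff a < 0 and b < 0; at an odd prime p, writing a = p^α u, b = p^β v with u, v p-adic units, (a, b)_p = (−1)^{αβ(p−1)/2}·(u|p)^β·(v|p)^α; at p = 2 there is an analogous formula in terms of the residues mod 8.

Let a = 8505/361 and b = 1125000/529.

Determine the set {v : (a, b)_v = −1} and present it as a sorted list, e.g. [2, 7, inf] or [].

(a, b) ≡ (105, 2) mod (ℚ^×)²; places V = {2, 3, 5, 7, 19, 23, ∞}.
(a,b)_∞: sgn(105)=+, sgn(2)=+, so +1.
(a,b)_3: α=5, u≡2; β=2, v≡2 (mod 3); (2|3)=-1, (2|3)=-1; sign (−1)^0·-1^2·-1^5 = -1.
(a,b)_19: α=-2, u≡12; β=0, v≡3 (mod 19); (12|19)=-1, (3|19)=-1; sign (−1)^0·-1^0·-1^-2 = +1.
(a,b)_7: α=1, u≡1; β=0, v≡4 (mod 7); (1|7)=+1, (4|7)=+1; sign (−1)^0·+1^0·+1^1 = +1.
(a,b)_2: α=0, β=3; u≡1, v≡1 (mod 8); ε(u)ε(v)=0·0, αω(v)=0·0, βω(u)=3·0; sum ≡ 0  ⇒  +1.
(a,b)_23: α=0, u≡4; β=-2, v≡1 (mod 23); (4|23)=+1, (1|23)=+1; sign (−1)^0·+1^-2·+1^0 = +1.
(a,b)_5: α=1, u≡1; β=6, v≡3 (mod 5); (1|5)=+1, (3|5)=-1; sign (−1)^0·+1^6·-1^1 = -1.
Ram(105, 2) = {3, 5}; no ℚ_3-point on the conic.

[3, 5]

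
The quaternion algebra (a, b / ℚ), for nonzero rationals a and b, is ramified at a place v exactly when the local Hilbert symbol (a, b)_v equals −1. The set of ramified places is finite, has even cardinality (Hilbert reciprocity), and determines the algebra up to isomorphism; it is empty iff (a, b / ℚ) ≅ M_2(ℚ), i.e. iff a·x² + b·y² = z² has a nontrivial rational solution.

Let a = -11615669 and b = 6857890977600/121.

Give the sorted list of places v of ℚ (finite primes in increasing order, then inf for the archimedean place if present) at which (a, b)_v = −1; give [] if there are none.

[13, 19]

(a, b) ≡ (-11615669, 283309) mod (ℚ^×)²; places V = {2, 3, 5, 11, 13, 19, 31, 37, 41, ∞}.
(a,b)_13: α=1, u≡3; β=1, v≡6 (mod 13); (3|13)=+1, (6|13)=-1; sign (−1)^0·+1^1·-1^1 = -1.
(a,b)_31: α=1, u≡29; β=1, v≡7 (mod 31); (29|31)=-1, (7|31)=+1; sign (−1)^1·-1^1·+1^1 = +1.
(a,b)_37: α=1, u≡8; β=1, v≡22 (mod 37); (8|37)=-1, (22|37)=-1; sign (−1)^0·-1^1·-1^1 = +1.
(a,b)_19: α=1, u≡12; β=1, v≡13 (mod 19); (12|19)=-1, (13|19)=-1; sign (−1)^1·-1^1·-1^1 = -1.
(a,b)_41: α=1, u≡1; β=2, v≡25 (mod 41); (1|41)=+1, (25|41)=+1; sign (−1)^0·+1^2·+1^1 = +1.
(a,b)_5: α=0, u≡1; β=2, v≡4 (mod 5); (1|5)=+1, (4|5)=+1; sign (−1)^0·+1^2·+1^0 = +1.
(a,b)_11: α=0, u≡1; β=-2, v≡3 (mod 11); (1|11)=+1, (3|11)=+1; sign (−1)^0·+1^-2·+1^0 = +1.
(a,b)_∞: sgn(-11615669)=−, sgn(283309)=+, so +1.
(a,b)_3: α=0, u≡1; β=2, v≡1 (mod 3); (1|3)=+1, (1|3)=+1; sign (−1)^0·+1^2·+1^0 = +1.
(a,b)_2: α=0, β=6; u≡3, v≡5 (mod 8); ε(u)ε(v)=1·0, αω(v)=0·1, βω(u)=6·1; sum ≡ 0  ⇒  +1.
Ram(-11615669, 283309) = {13, 19}; no ℚ_13-point on the conic.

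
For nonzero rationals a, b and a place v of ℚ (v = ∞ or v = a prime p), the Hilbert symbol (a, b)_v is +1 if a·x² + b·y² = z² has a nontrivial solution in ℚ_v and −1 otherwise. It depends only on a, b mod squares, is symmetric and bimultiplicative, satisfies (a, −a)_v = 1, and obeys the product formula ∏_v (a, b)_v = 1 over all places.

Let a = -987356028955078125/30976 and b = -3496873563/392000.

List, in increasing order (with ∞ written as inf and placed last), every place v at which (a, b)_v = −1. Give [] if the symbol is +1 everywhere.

(a, b) ≡ (-31118885, -3672415) mod (ℚ^×)²; places V = {2, 3, 5, 7, 11, 19, 23, 29, 31, 43, ∞}.
(a,b)_11: α=-2, u≡3; β=0, v≡1 (mod 11); (3|11)=+1, (1|11)=+1; sign (−1)^0·+1^0·+1^-2 = +1.
(a,b)_5: α=11, u≡2; β=-3, v≡2 (mod 5); (2|5)=-1, (2|5)=-1; sign (−1)^0·-1^-3·-1^11 = +1.
(a,b)_∞: sgn(-31118885)=−, sgn(-3672415)=−, so -1.
(a,b)_3: α=2, u≡1; β=2, v≡2 (mod 3); (1|3)=+1, (2|3)=-1; sign (−1)^0·+1^2·-1^2 = +1.
(a,b)_19: α=2, u≡2; β=1, v≡8 (mod 19); (2|19)=-1, (8|19)=-1; sign (−1)^0·-1^1·-1^2 = -1.
(a,b)_43: α=1, u≡35; β=1, v≡10 (mod 43); (35|43)=+1, (10|43)=+1; sign (−1)^1·+1^1·+1^1 = -1.
(a,b)_7: α=1, u≡3; β=-2, v≡1 (mod 7); (3|7)=-1, (1|7)=+1; sign (−1)^0·-1^-2·+1^1 = +1.
(a,b)_31: α=1, u≡1; β=1, v≡11 (mod 31); (1|31)=+1, (11|31)=-1; sign (−1)^1·+1^1·-1^1 = +1.
(a,b)_2: α=-8, β=-6; u≡3, v≡1 (mod 8); ε(u)ε(v)=1·0, αω(v)=-8·0, βω(u)=-6·1; sum ≡ 0  ⇒  +1.
(a,b)_29: α=1, u≡23; β=1, v≡26 (mod 29); (23|29)=+1, (26|29)=-1; sign (−1)^0·+1^1·-1^1 = -1.
(a,b)_23: α=1, u≡9; β=2, v≡18 (mod 23); (9|23)=+1, (18|23)=+1; sign (−1)^0·+1^2·+1^1 = +1.
(-31118885, -3672415 / ℚ) ramifies at {19, 29, 43, ∞}: a division algebra.

[19, 29, 43, inf]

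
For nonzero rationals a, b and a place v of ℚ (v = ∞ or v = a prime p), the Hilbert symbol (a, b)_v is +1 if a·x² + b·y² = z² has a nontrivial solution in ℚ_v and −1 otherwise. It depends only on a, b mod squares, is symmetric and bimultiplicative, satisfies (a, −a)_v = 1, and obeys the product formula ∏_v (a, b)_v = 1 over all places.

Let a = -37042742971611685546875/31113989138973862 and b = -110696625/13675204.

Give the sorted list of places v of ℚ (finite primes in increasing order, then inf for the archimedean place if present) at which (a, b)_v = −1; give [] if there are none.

(a, b) ≡ (-770, -65) mod (ℚ^×)²; places V = {2, 3, 5, 7, 11, 13, 23, 29, 43, ∞}.
(a,b)_29: α=4, u≡7; β=2, v≡24 (mod 29); (7|29)=+1, (24|29)=+1; sign (−1)^0·+1^2·+1^4 = +1.
(a,b)_43: α=-8, u≡24; β=-4, v≡31 (mod 43); (24|43)=+1, (31|43)=+1; sign (−1)^0·+1^-4·+1^-8 = +1.
(a,b)_2: α=-1, β=-2; u≡7, v≡7 (mod 8); ε(u)ε(v)=1·1, αω(v)=-1·0, βω(u)=-2·0; sum ≡ 1  ⇒  -1.
(a,b)_13: α=2, u≡1; β=1, v≡7 (mod 13); (1|13)=+1, (7|13)=-1; sign (−1)^0·+1^1·-1^2 = +1.
(a,b)_7: α=1, u≡4; β=0, v≡6 (mod 7); (4|7)=+1, (6|7)=-1; sign (−1)^0·+1^0·-1^1 = -1.
(a,b)_11: α=-3, u≡6; β=0, v≡4 (mod 11); (6|11)=-1, (4|11)=+1; sign (−1)^0·-1^0·+1^-3 = +1.
(a,b)_3: α=4, u≡1; β=4, v≡1 (mod 3); (1|3)=+1, (1|3)=+1; sign (−1)^0·+1^4·+1^4 = +1.
(a,b)_5: α=9, u≡1; β=3, v≡3 (mod 5); (1|5)=+1, (3|5)=-1; sign (−1)^0·+1^3·-1^9 = -1.
(a,b)_23: α=4, u≡2; β=0, v≡3 (mod 23); (2|23)=+1, (3|23)=+1; sign (−1)^0·+1^0·+1^4 = +1.
(a,b)_∞: sgn(-770)=−, sgn(-65)=−, so -1.
(-770, -65 / ℚ) ramifies at {2, 5, 7, ∞}: a division algebra.

[2, 5, 7, inf]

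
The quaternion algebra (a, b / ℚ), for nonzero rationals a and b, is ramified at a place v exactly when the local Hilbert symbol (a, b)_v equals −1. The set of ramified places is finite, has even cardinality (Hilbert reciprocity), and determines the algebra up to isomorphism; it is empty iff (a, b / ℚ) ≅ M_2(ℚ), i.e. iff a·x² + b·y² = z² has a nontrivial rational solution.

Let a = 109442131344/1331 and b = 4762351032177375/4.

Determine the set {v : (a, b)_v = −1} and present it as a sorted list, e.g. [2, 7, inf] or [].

[2, 11]

Mod squares: a ≡ 19019, b ≡ 95. Check v ∈ {∞, 2, 3, 5, 7, 11, 13, 17, 19}.
v=2: v_2(a)=4, v_2(b)=-2; units ≡ 3, 7 (mod 8); ε·ε+αω+βω = 1·1+4·0+-2·1 ≡ 1  ⇒  (a,b)_2 = -1.
v=∞: 19019 > 0 and 95 > 0  ⇒  (a,b)_∞ = +1.
v=5: a=5^0·(≡4), b=5^3·(≡1) mod 5; (4|5)=+1, (1|5)=+1; (−1)^{0·3·2}·(+1)^3·(+1)^0 = +1.
v=7: a=7^1·(≡4), b=7^4·(≡1) mod 7; (4|7)=+1, (1|7)=+1; (−1)^{1·4·3}·(+1)^4·(+1)^1 = +1.
v=13: a=13^3·(≡11), b=13^4·(≡3) mod 13; (11|13)=-1, (3|13)=+1; (−1)^{3·4·6}·(-1)^4·(+1)^3 = +1.
v=11: a=11^-3·(≡7), b=11^0·(≡8) mod 11; (7|11)=-1, (8|11)=-1; (−1)^{-3·0·5}·(-1)^0·(-1)^-3 = -1.
v=3: a=3^4·(≡2), b=3^4·(≡2) mod 3; (2|3)=-1, (2|3)=-1; (−1)^{4·4·1}·(-1)^4·(-1)^4 = +1.
v=17: a=17^2·(≡4), b=17^0·(≡12) mod 17; (4|17)=+1, (12|17)=-1; (−1)^{2·0·8}·(+1)^0·(-1)^2 = +1.
v=19: a=19^1·(≡14), b=19^3·(≡5) mod 19; (14|19)=-1, (5|19)=+1; (−1)^{1·3·9}·(-1)^3·(+1)^1 = +1.
Ram(19019, 95) = {2, 11}; no ℚ_2-point on the conic.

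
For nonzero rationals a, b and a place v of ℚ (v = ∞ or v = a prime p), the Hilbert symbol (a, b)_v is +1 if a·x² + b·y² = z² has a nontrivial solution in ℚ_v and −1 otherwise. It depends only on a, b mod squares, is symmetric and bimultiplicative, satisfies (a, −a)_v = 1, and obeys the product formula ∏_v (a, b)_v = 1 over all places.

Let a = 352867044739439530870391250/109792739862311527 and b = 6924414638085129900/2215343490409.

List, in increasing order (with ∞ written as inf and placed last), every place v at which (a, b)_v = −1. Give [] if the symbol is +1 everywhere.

[3, 17]

Mod squares: a ≡ 30702, b ≡ 11. Check v ∈ {∞, 2, 3, 5, 7, 11, 13, 17, 19, 23, 31, 43}.
v=13: a=13^4·(≡1), b=13^2·(≡5) mod 13; (1|13)=+1, (5|13)=-1; (−1)^{4·2·6}·(+1)^2·(-1)^4 = +1.
v=∞: 30702 > 0 and 11 > 0  ⇒  (a,b)_∞ = +1.
v=23: a=23^2·(≡19), b=23^2·(≡15) mod 23; (19|23)=-1, (15|23)=-1; (−1)^{2·2·11}·(-1)^2·(-1)^2 = +1.
v=5: a=5^4·(≡3), b=5^2·(≡4) mod 5; (3|5)=-1, (4|5)=+1; (−1)^{4·2·2}·(-1)^2·(+1)^4 = +1.
v=19: a=19^-8·(≡6), b=19^-6·(≡1) mod 19; (6|19)=+1, (1|19)=+1; (−1)^{-8·-6·9}·(+1)^-6·(+1)^-8 = +1.
v=7: a=7^-1·(≡1), b=7^-2·(≡4) mod 7; (1|7)=+1, (4|7)=+1; (−1)^{-1·-2·3}·(+1)^-2·(+1)^-1 = +1.
v=43: a=43^3·(≡32), b=43^2·(≡25) mod 43; (32|43)=-1, (25|43)=+1; (−1)^{3·2·21}·(-1)^2·(+1)^3 = +1.
v=11: a=11^6·(≡4), b=11^5·(≡4) mod 11; (4|11)=+1, (4|11)=+1; (−1)^{6·5·5}·(+1)^5·(+1)^6 = +1.
v=3: a=3^3·(≡1), b=3^2·(≡2) mod 3; (1|3)=+1, (2|3)=-1; (−1)^{3·2·1}·(+1)^2·(-1)^3 = -1.
v=17: a=17^3·(≡13), b=17^2·(≡14) mod 17; (13|17)=+1, (14|17)=-1; (−1)^{3·2·8}·(+1)^2·(-1)^3 = -1.
v=2: v_2(a)=1, v_2(b)=2; units ≡ 7, 3 (mod 8); ε·ε+αω+βω = 1·1+1·1+2·0 ≡ 0  ⇒  (a,b)_2 = +1.
v=31: a=31^-4·(≡3), b=31^-2·(≡24) mod 31; (3|31)=-1, (24|31)=-1; (−1)^{-4·-2·15}·(-1)^-2·(-1)^-4 = +1.
|Ram(30702, 11)| = 2, even; anisotropic at {3, 17}.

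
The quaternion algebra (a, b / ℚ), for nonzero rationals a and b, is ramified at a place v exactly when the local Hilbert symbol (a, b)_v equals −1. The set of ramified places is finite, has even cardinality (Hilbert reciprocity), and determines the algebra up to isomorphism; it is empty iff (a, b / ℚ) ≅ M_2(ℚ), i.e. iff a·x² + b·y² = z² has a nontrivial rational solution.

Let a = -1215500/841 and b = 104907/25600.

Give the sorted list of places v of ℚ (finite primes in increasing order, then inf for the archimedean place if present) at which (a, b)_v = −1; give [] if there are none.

[5, 17]

(a, b) ≡ (-12155, 3) mod (ℚ^×)²; places V = {2, 3, 5, 11, 13, 17, 29, ∞}.
(a,b)_∞: sgn(-12155)=−, sgn(3)=+, so +1.
(a,b)_11: α=1, u≡10; β=2, v≡3 (mod 11); (10|11)=-1, (3|11)=+1; sign (−1)^0·-1^2·+1^1 = +1.
(a,b)_29: α=-2, u≡6; β=0, v≡27 (mod 29); (6|29)=+1, (27|29)=-1; sign (−1)^0·+1^0·-1^-2 = +1.
(a,b)_5: α=3, u≡1; β=-2, v≡3 (mod 5); (1|5)=+1, (3|5)=-1; sign (−1)^0·+1^-2·-1^3 = -1.
(a,b)_13: α=1, u≡1; β=0, v≡12 (mod 13); (1|13)=+1, (12|13)=+1; sign (−1)^0·+1^0·+1^1 = +1.
(a,b)_2: α=2, β=-10; u≡5, v≡3 (mod 8); ε(u)ε(v)=0·1, αω(v)=2·1, βω(u)=-10·1; sum ≡ 0  ⇒  +1.
(a,b)_3: α=0, u≡1; β=1, v≡1 (mod 3); (1|3)=+1, (1|3)=+1; sign (−1)^0·+1^1·+1^0 = +1.
(a,b)_17: α=1, u≡13; β=2, v≡14 (mod 17); (13|17)=+1, (14|17)=-1; sign (−1)^0·+1^2·-1^1 = -1.
Ram(-12155, 3) = {5, 17}; no ℚ_5-point on the conic.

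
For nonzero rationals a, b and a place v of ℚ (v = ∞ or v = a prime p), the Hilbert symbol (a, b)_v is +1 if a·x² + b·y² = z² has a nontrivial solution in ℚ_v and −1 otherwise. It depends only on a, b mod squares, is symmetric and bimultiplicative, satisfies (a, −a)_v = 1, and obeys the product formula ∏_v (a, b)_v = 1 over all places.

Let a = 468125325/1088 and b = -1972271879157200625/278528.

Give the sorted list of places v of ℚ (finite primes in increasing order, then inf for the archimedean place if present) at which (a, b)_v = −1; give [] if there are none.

(a, b) ≡ (7429, -17) mod (ℚ^×)²; places V = {2, 3, 5, 17, 19, 23, ∞}.
(a,b)_5: α=2, u≡1; β=4, v≡3 (mod 5); (1|5)=+1, (3|5)=-1; sign (−1)^0·+1^4·-1^2 = +1.
(a,b)_19: α=1, u≡4; β=2, v≡15 (mod 19); (4|19)=+1, (15|19)=-1; sign (−1)^0·+1^2·-1^1 = -1.
(a,b)_3: α=4, u≡1; β=10, v≡1 (mod 3); (1|3)=+1, (1|3)=+1; sign (−1)^0·+1^10·+1^4 = +1.
(a,b)_23: α=3, u≡6; β=6, v≡3 (mod 23); (6|23)=+1, (3|23)=+1; sign (−1)^0·+1^6·+1^3 = +1.
(a,b)_17: α=-1, u≡5; β=-1, v≡16 (mod 17); (5|17)=-1, (16|17)=+1; sign (−1)^0·-1^-1·+1^-1 = -1.
(a,b)_2: α=-6, β=-14; u≡5, v≡7 (mod 8); ε(u)ε(v)=0·1, αω(v)=-6·0, βω(u)=-14·1; sum ≡ 0  ⇒  +1.
(a,b)_∞: sgn(7429)=+, sgn(-17)=−, so +1.
|Ram(7429, -17)| = 2, even; anisotropic at {17, 19}.

[17, 19]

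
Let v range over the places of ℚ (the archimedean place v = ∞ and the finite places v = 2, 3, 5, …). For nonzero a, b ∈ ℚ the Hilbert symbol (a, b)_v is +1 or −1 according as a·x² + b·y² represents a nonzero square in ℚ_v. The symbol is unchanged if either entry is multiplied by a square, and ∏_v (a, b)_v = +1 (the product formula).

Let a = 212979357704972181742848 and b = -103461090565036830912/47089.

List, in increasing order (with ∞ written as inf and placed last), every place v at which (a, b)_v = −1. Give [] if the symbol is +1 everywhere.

[11, 19, 29, 37]

Mod squares: a ≡ 103037, b ≡ -20387. Check v ∈ {∞, 2, 3, 7, 11, 13, 17, 19, 29, 31, 37}.
v=19: a=19^1·(≡10), b=19^1·(≡8) mod 19; (10|19)=-1, (8|19)=-1; (−1)^{1·1·9}·(-1)^1·(-1)^1 = -1.
v=37: a=37^4·(≡24), b=37^3·(≡27) mod 37; (24|37)=-1, (27|37)=+1; (−1)^{4·3·18}·(-1)^3·(+1)^4 = -1.
v=7: a=7^0·(≡2), b=7^-2·(≡4) mod 7; (2|7)=+1, (4|7)=+1; (−1)^{0·-2·3}·(+1)^-2·(+1)^0 = +1.
v=17: a=17^3·(≡9), b=17^2·(≡8) mod 17; (9|17)=+1, (8|17)=+1; (−1)^{3·2·8}·(+1)^2·(+1)^3 = +1.
v=31: a=31^0·(≡27), b=31^-2·(≡11) mod 31; (27|31)=-1, (11|31)=-1; (−1)^{0·-2·15}·(-1)^-2·(-1)^0 = +1.
v=11: a=11^3·(≡8), b=11^4·(≡8) mod 11; (8|11)=-1, (8|11)=-1; (−1)^{3·4·5}·(-1)^4·(-1)^3 = -1.
v=2: v_2(a)=8, v_2(b)=6; units ≡ 5, 5 (mod 8); ε·ε+αω+βω = 0·0+8·1+6·1 ≡ 0  ⇒  (a,b)_2 = +1.
v=3: a=3^6·(≡2), b=3^4·(≡1) mod 3; (2|3)=-1, (1|3)=+1; (−1)^{6·4·1}·(-1)^4·(+1)^6 = +1.
v=∞: 103037 > 0 and -20387 < 0  ⇒  (a,b)_∞ = +1.
v=13: a=13^2·(≡1), b=13^2·(≡4) mod 13; (1|13)=+1, (4|13)=+1; (−1)^{2·2·6}·(+1)^2·(+1)^2 = +1.
v=29: a=29^1·(≡19), b=29^1·(≡28) mod 29; (19|29)=-1, (28|29)=+1; (−1)^{1·1·14}·(-1)^1·(+1)^1 = -1.
Ram(103037, -20387) = {11, 19, 29, 37}; no ℚ_11-point on the conic.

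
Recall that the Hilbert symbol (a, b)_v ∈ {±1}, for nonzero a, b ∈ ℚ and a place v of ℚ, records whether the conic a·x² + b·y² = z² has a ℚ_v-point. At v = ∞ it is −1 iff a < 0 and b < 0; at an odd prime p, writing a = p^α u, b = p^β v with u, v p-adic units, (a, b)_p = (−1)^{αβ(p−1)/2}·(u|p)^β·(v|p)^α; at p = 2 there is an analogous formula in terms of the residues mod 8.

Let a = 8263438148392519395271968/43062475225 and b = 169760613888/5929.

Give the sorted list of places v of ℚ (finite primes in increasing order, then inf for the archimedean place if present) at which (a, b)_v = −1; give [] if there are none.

(a, b) ≡ (1938, 22678) mod (ℚ^×)²; places V = {2, 3, 5, 7, 11, 17, 19, 23, 29, 31, ∞}.
(a,b)_11: α=-4, u≡10; β=-2, v≡6 (mod 11); (10|11)=-1, (6|11)=-1; sign (−1)^0·-1^-2·-1^-4 = +1.
(a,b)_23: α=2, u≡16; β=1, v≡19 (mod 23); (16|23)=+1, (19|23)=-1; sign (−1)^0·+1^1·-1^2 = +1.
(a,b)_31: α=2, u≡2; β=0, v≡12 (mod 31); (2|31)=+1, (12|31)=-1; sign (−1)^0·+1^0·-1^2 = +1.
(a,b)_∞: sgn(1938)=+, sgn(22678)=+, so +1.
(a,b)_3: α=15, u≡1; β=4, v≡1 (mod 3); (1|3)=+1, (1|3)=+1; sign (−1)^0·+1^4·+1^15 = +1.
(a,b)_5: α=-2, u≡2; β=0, v≡2 (mod 5); (2|5)=-1, (2|5)=-1; sign (−1)^0·-1^0·-1^-2 = +1.
(a,b)_17: α=1, u≡12; β=1, v≡15 (mod 17); (12|17)=-1, (15|17)=+1; sign (−1)^0·-1^1·+1^1 = -1.
(a,b)_19: α=5, u≡1; β=2, v≡1 (mod 19); (1|19)=+1, (1|19)=+1; sign (−1)^0·+1^2·+1^5 = +1.
(a,b)_2: α=5, β=9; u≡1, v≡3 (mod 8); ε(u)ε(v)=0·1, αω(v)=5·1, βω(u)=9·0; sum ≡ 1  ⇒  -1.
(a,b)_7: α=-6, u≡3; β=-2, v≡6 (mod 7); (3|7)=-1, (6|7)=-1; sign (−1)^0·-1^-2·-1^-6 = +1.
(a,b)_29: α=2, u≡1; β=1, v≡28 (mod 29); (1|29)=+1, (28|29)=+1; sign (−1)^0·+1^1·+1^2 = +1.
(1938, 22678 / ℚ) ramifies at {2, 17}: a division algebra.

[2, 17]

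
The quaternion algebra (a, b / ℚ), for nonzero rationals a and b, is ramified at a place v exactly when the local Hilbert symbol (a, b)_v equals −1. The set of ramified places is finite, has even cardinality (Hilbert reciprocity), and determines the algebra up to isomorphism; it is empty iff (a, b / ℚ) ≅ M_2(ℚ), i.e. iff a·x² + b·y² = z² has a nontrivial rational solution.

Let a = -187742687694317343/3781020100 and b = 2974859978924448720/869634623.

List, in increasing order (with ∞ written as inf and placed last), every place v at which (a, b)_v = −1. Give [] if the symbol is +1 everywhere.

Mod squares: a ≡ -162127, b ≡ 33236035. Check v ∈ {∞, 2, 3, 5, 7, 11, 13, 19, 23, 29, 31, 41, 43, 53}.
v=19: a=19^3·(≡4), b=19^3·(≡11) mod 19; (4|19)=+1, (11|19)=+1; (−1)^{3·3·9}·(+1)^3·(+1)^3 = -1.
v=53: a=53^1·(≡36), b=53^1·(≡38) mod 53; (36|53)=+1, (38|53)=+1; (−1)^{1·1·26}·(+1)^1·(+1)^1 = +1.
v=43: a=43^-2·(≡32), b=43^-2·(≡18) mod 43; (32|43)=-1, (18|43)=-1; (−1)^{-2·-2·21}·(-1)^-2·(-1)^-2 = +1.
v=31: a=31^2·(≡24), b=31^2·(≡25) mod 31; (24|31)=-1, (25|31)=+1; (−1)^{2·2·15}·(-1)^2·(+1)^2 = +1.
v=41: a=41^0·(≡35), b=41^1·(≡6) mod 41; (35|41)=-1, (6|41)=-1; (−1)^{0·1·20}·(-1)^1·(-1)^0 = -1.
v=23: a=23^1·(≡8), b=23^-1·(≡18) mod 23; (8|23)=+1, (18|23)=+1; (−1)^{1·-1·11}·(+1)^-1·(+1)^1 = -1.
v=13: a=13^-2·(≡9), b=13^-2·(≡9) mod 13; (9|13)=+1, (9|13)=+1; (−1)^{-2·-2·6}·(+1)^-2·(+1)^-2 = +1.
v=3: a=3^4·(≡2), b=3^2·(≡1) mod 3; (2|3)=-1, (1|3)=+1; (−1)^{4·2·1}·(-1)^2·(+1)^4 = +1.
v=5: a=5^-2·(≡3), b=5^1·(≡3) mod 5; (3|5)=-1, (3|5)=-1; (−1)^{-2·1·2}·(-1)^1·(-1)^-2 = -1.
v=29: a=29^2·(≡11), b=29^2·(≡7) mod 29; (11|29)=-1, (7|29)=+1; (−1)^{2·2·14}·(-1)^2·(+1)^2 = +1.
v=2: v_2(a)=-2, v_2(b)=4; units ≡ 1, 3 (mod 8); ε·ε+αω+βω = 0·1+-2·1+4·0 ≡ 0  ⇒  (a,b)_2 = +1.
v=7: a=7^3·(≡2), b=7^3·(≡5) mod 7; (2|7)=+1, (5|7)=-1; (−1)^{3·3·3}·(+1)^3·(-1)^3 = +1.
v=11: a=11^-2·(≡7), b=11^-2·(≡7) mod 11; (7|11)=-1, (7|11)=-1; (−1)^{-2·-2·5}·(-1)^-2·(-1)^-2 = +1.
v=∞: -162127 < 0 and 33236035 > 0  ⇒  (a,b)_∞ = +1.
Ram(-162127, 33236035) = {5, 19, 23, 41}; no ℚ_5-point on the conic.

[5, 19, 23, 41]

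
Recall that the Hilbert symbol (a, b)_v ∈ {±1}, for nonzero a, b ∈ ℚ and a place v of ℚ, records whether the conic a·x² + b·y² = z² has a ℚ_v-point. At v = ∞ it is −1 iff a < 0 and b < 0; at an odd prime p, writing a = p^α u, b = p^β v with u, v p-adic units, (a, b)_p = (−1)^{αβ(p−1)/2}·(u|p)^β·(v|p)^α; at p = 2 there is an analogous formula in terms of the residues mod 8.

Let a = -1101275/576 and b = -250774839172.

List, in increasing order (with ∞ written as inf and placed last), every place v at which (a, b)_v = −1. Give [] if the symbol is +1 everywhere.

[31, 41, 47, inf]

Mod squares: a ≡ -899, b ≡ -3065857. Check v ∈ {∞, 2, 3, 5, 7, 11, 13, 29, 31, 37, 41, 43, 47}.
v=47: a=47^0·(≡22), b=47^1·(≡33) mod 47; (22|47)=-1, (33|47)=-1; (−1)^{0·1·23}·(-1)^1·(-1)^0 = -1.
v=7: a=7^2·(≡1), b=7^0·(≡3) mod 7; (1|7)=+1, (3|7)=-1; (−1)^{2·0·3}·(+1)^0·(-1)^2 = +1.
v=∞: -899 < 0 and -3065857 < 0  ⇒  (a,b)_∞ = -1.
v=5: a=5^2·(≡4), b=5^0·(≡3) mod 5; (4|5)=+1, (3|5)=-1; (−1)^{2·0·2}·(+1)^0·(-1)^2 = +1.
v=41: a=41^0·(≡13), b=41^1·(≡7) mod 41; (13|41)=-1, (7|41)=-1; (−1)^{0·1·20}·(-1)^1·(-1)^0 = -1.
v=2: v_2(a)=-6, v_2(b)=2; units ≡ 5, 7 (mod 8); ε·ε+αω+βω = 0·1+-6·0+2·1 ≡ 0  ⇒  (a,b)_2 = +1.
v=29: a=29^1·(≡18), b=29^0·(≡20) mod 29; (18|29)=-1, (20|29)=+1; (−1)^{1·0·14}·(-1)^0·(+1)^1 = +1.
v=37: a=37^0·(≡12), b=37^1·(≡13) mod 37; (12|37)=+1, (13|37)=-1; (−1)^{0·1·18}·(+1)^1·(-1)^0 = +1.
v=11: a=11^0·(≡3), b=11^2·(≡7) mod 11; (3|11)=+1, (7|11)=-1; (−1)^{0·2·5}·(+1)^2·(-1)^0 = +1.
v=3: a=3^-2·(≡1), b=3^0·(≡2) mod 3; (1|3)=+1, (2|3)=-1; (−1)^{-2·0·1}·(+1)^0·(-1)^-2 = +1.
v=43: a=43^0·(≡10), b=43^1·(≡36) mod 43; (10|43)=+1, (36|43)=+1; (−1)^{0·1·21}·(+1)^1·(+1)^0 = +1.
v=31: a=31^1·(≡19), b=31^0·(≡30) mod 31; (19|31)=+1, (30|31)=-1; (−1)^{1·0·15}·(+1)^0·(-1)^1 = -1.
v=13: a=13^0·(≡5), b=13^2·(≡7) mod 13; (5|13)=-1, (7|13)=-1; (−1)^{0·2·6}·(-1)^2·(-1)^0 = +1.
Ram(-899, -3065857) = {31, 41, 47, ∞}; no ℚ_31-point on the conic.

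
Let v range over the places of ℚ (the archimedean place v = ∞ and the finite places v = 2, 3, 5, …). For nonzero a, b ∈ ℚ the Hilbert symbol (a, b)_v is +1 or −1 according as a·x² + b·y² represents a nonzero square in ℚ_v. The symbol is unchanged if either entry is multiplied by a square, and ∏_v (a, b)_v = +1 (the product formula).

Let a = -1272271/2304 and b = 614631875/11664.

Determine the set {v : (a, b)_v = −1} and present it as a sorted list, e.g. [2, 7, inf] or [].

[11, 13, 31, 41]

(a, b) ≡ (-1272271, 11) mod (ℚ^×)²; places V = {2, 3, 5, 7, 11, 13, 23, 31, 41, ∞}.
(a,b)_5: α=0, u≡1; β=4, v≡4 (mod 5); (1|5)=+1, (4|5)=+1; sign (−1)^0·+1^4·+1^0 = +1.
(a,b)_31: α=1, u≡22; β=0, v≡22 (mod 31); (22|31)=-1, (22|31)=-1; sign (−1)^0·-1^0·-1^1 = -1.
(a,b)_2: α=-8, β=-4; u≡1, v≡3 (mod 8); ε(u)ε(v)=0·1, αω(v)=-8·1, βω(u)=-4·0; sum ≡ 0  ⇒  +1.
(a,b)_11: α=1, u≡3; β=1, v≡9 (mod 11); (3|11)=+1, (9|11)=+1; sign (−1)^1·+1^1·+1^1 = -1.
(a,b)_∞: sgn(-1272271)=−, sgn(11)=+, so +1.
(a,b)_23: α=0, u≡5; β=2, v≡10 (mod 23); (5|23)=-1, (10|23)=-1; sign (−1)^0·-1^2·-1^0 = +1.
(a,b)_3: α=-2, u≡2; β=-6, v≡2 (mod 3); (2|3)=-1, (2|3)=-1; sign (−1)^0·-1^-6·-1^-2 = +1.
(a,b)_41: α=1, u≡11; β=0, v≡13 (mod 41); (11|41)=-1, (13|41)=-1; sign (−1)^0·-1^0·-1^1 = -1.
(a,b)_7: α=1, u≡2; β=0, v≡2 (mod 7); (2|7)=+1, (2|7)=+1; sign (−1)^0·+1^0·+1^1 = +1.
(a,b)_13: α=1, u≡12; β=2, v≡7 (mod 13); (12|13)=+1, (7|13)=-1; sign (−1)^0·+1^2·-1^1 = -1.
(-1272271, 11 / ℚ) ramifies at {11, 13, 31, 41}: a division algebra.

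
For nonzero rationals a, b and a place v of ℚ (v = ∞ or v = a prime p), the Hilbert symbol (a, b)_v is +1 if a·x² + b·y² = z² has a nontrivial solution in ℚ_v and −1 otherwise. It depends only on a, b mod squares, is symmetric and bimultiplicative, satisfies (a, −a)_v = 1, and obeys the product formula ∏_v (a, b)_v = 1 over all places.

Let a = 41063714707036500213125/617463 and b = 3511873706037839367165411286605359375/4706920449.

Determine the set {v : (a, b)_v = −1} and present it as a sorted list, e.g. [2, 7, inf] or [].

[2, 13, 19, 29]

Mod squares: a ≡ 2132123, b ≡ 11687. Check v ∈ {∞, 2, 3, 5, 7, 11, 13, 17, 19, 23, 29, 31, 41}.
v=5: a=5^4·(≡2), b=5^6·(≡2) mod 5; (2|5)=-1, (2|5)=-1; (−1)^{4·6·2}·(-1)^6·(-1)^4 = +1.
v=7: a=7^-1·(≡3), b=7^-2·(≡1) mod 7; (3|7)=-1, (1|7)=+1; (−1)^{-1·-2·3}·(-1)^-2·(+1)^-1 = +1.
v=31: a=31^6·(≡2), b=31^9·(≡1) mod 31; (2|31)=+1, (1|31)=+1; (−1)^{6·9·15}·(+1)^9·(+1)^6 = +1.
v=29: a=29^2·(≡21), b=29^3·(≡18) mod 29; (21|29)=-1, (18|29)=-1; (−1)^{2·3·14}·(-1)^3·(-1)^2 = -1.
v=11: a=11^-2·(≡5), b=11^-4·(≡1) mod 11; (5|11)=+1, (1|11)=+1; (−1)^{-2·-4·5}·(+1)^-4·(+1)^-2 = +1.
v=41: a=41^1·(≡7), b=41^2·(≡10) mod 41; (7|41)=-1, (10|41)=+1; (−1)^{1·2·20}·(-1)^2·(+1)^1 = +1.
v=13: a=13^0·(≡7), b=13^1·(≡5) mod 13; (7|13)=-1, (5|13)=-1; (−1)^{0·1·6}·(-1)^1·(-1)^0 = -1.
v=17: a=17^3·(≡12), b=17^4·(≡1) mod 17; (12|17)=-1, (1|17)=+1; (−1)^{3·4·8}·(-1)^4·(+1)^3 = +1.
v=2: v_2(a)=0, v_2(b)=0; units ≡ 3, 7 (mod 8); ε·ε+αω+βω = 1·1+0·0+0·1 ≡ 1  ⇒  (a,b)_2 = -1.
v=19: a=19^1·(≡10), b=19^2·(≡3) mod 19; (10|19)=-1, (3|19)=-1; (−1)^{1·2·9}·(-1)^2·(-1)^1 = -1.
v=3: a=3^-6·(≡2), b=3^-8·(≡2) mod 3; (2|3)=-1, (2|3)=-1; (−1)^{-6·-8·1}·(-1)^-8·(-1)^-6 = +1.
v=∞: 2132123 > 0 and 11687 > 0  ⇒  (a,b)_∞ = +1.
v=23: a=23^1·(≡21), b=23^2·(≡16) mod 23; (21|23)=-1, (16|23)=+1; (−1)^{1·2·11}·(-1)^2·(+1)^1 = +1.
|Ram(2132123, 11687)| = 4, even; anisotropic at {2, 13, 19, 29}.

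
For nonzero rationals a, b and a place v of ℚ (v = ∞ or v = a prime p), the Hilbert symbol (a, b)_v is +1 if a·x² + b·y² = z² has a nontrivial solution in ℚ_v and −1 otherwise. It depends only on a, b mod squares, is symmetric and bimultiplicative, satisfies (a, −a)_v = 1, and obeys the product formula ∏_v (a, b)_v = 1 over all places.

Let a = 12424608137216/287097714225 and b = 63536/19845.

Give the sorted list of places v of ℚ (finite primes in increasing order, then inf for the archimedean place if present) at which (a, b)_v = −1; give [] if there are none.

[2, 11]

(a, b) ≡ (11, 55) mod (ℚ^×)²; places V = {2, 3, 5, 7, 11, 19, 23, ∞}.
(a,b)_3: α=-14, u≡2; β=-4, v≡1 (mod 3); (2|3)=-1, (1|3)=+1; sign (−1)^0·-1^-4·+1^-14 = +1.
(a,b)_∞: sgn(11)=+, sgn(55)=+, so +1.
(a,b)_7: α=-4, u≡2; β=-2, v≡3 (mod 7); (2|7)=+1, (3|7)=-1; sign (−1)^0·+1^-2·-1^-4 = +1.
(a,b)_23: α=2, u≡19; β=0, v≡9 (mod 23); (19|23)=-1, (9|23)=+1; sign (−1)^0·-1^0·+1^2 = +1.
(a,b)_11: α=1, u≡3; β=1, v≡1 (mod 11); (3|11)=+1, (1|11)=+1; sign (−1)^1·+1^1·+1^1 = -1.
(a,b)_5: α=-2, u≡4; β=-1, v≡4 (mod 5); (4|5)=+1, (4|5)=+1; sign (−1)^0·+1^-1·+1^-2 = +1.
(a,b)_19: α=4, u≡9; β=2, v≡9 (mod 19); (9|19)=+1, (9|19)=+1; sign (−1)^0·+1^2·+1^4 = +1.
(a,b)_2: α=14, β=4; u≡3, v≡7 (mod 8); ε(u)ε(v)=1·1, αω(v)=14·0, βω(u)=4·1; sum ≡ 1  ⇒  -1.
|Ram(11, 55)| = 2, even; anisotropic at {2, 11}.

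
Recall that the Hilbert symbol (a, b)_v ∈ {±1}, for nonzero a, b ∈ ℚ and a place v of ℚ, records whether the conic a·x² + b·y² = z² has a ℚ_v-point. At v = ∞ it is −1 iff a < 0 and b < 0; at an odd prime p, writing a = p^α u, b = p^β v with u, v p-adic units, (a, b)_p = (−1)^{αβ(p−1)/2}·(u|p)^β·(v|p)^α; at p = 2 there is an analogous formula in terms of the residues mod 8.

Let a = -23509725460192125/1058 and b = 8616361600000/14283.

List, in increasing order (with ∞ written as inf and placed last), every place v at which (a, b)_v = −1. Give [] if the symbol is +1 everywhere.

(a, b) ≡ (-170, 1155) mod (ℚ^×)²; places V = {2, 3, 5, 7, 11, 17, 23, ∞}.
(a,b)_7: α=4, u≡5; β=1, v≡4 (mod 7); (5|7)=-1, (4|7)=+1; sign (−1)^0·-1^1·+1^4 = -1.
(a,b)_2: α=-1, β=10; u≡3, v≡3 (mod 8); ε(u)ε(v)=1·1, αω(v)=-1·1, βω(u)=10·1; sum ≡ 0  ⇒  +1.
(a,b)_11: α=6, u≡7; β=3, v≡2 (mod 11); (7|11)=-1, (2|11)=-1; sign (−1)^0·-1^3·-1^6 = -1.
(a,b)_17: α=3, u≡10; β=2, v≡13 (mod 17); (10|17)=-1, (13|17)=+1; sign (−1)^0·-1^2·+1^3 = +1.
(a,b)_3: α=2, u≡1; β=-3, v≡1 (mod 3); (1|3)=+1, (1|3)=+1; sign (−1)^0·+1^-3·+1^2 = +1.
(a,b)_5: α=3, u≡1; β=5, v≡4 (mod 5); (1|5)=+1, (4|5)=+1; sign (−1)^0·+1^5·+1^3 = +1.
(a,b)_23: α=-2, u≡7; β=-2, v≡19 (mod 23); (7|23)=-1, (19|23)=-1; sign (−1)^0·-1^-2·-1^-2 = +1.
(a,b)_∞: sgn(-170)=−, sgn(1155)=+, so +1.
(-170, 1155 / ℚ) ramifies at {7, 11}: a division algebra.

[7, 11]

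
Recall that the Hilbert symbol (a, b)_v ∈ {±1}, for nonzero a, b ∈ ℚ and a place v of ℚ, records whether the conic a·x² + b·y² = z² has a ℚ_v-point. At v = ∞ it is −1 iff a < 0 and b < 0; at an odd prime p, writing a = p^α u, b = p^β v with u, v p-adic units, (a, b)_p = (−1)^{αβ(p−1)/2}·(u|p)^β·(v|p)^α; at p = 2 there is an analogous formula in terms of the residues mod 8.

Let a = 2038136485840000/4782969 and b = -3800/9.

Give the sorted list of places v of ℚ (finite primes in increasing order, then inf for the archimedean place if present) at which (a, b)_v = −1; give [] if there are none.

[2, 19]

(a, b) ≡ (58786, -38) mod (ℚ^×)²; places V = {2, 3, 5, 7, 13, 17, 19, ∞}.
(a,b)_3: α=-14, u≡1; β=-2, v≡1 (mod 3); (1|3)=+1, (1|3)=+1; sign (−1)^0·+1^-2·+1^-14 = +1.
(a,b)_7: α=5, u≡6; β=0, v≡4 (mod 7); (6|7)=-1, (4|7)=+1; sign (−1)^0·-1^0·+1^5 = +1.
(a,b)_17: α=1, u≡12; β=0, v≡16 (mod 17); (12|17)=-1, (16|17)=+1; sign (−1)^0·-1^0·+1^1 = +1.
(a,b)_∞: sgn(58786)=+, sgn(-38)=−, so +1.
(a,b)_2: α=7, β=3; u≡1, v≡5 (mod 8); ε(u)ε(v)=0·0, αω(v)=7·1, βω(u)=3·0; sum ≡ 1  ⇒  -1.
(a,b)_5: α=4, u≡1; β=2, v≡2 (mod 5); (1|5)=+1, (2|5)=-1; sign (−1)^0·+1^2·-1^4 = +1.
(a,b)_19: α=3, u≡7; β=1, v≡1 (mod 19); (7|19)=+1, (1|19)=+1; sign (−1)^1·+1^1·+1^3 = -1.
(a,b)_13: α=1, u≡7; β=0, v≡1 (mod 13); (7|13)=-1, (1|13)=+1; sign (−1)^0·-1^0·+1^1 = +1.
Ram(58786, -38) = {2, 19}; no ℚ_2-point on the conic.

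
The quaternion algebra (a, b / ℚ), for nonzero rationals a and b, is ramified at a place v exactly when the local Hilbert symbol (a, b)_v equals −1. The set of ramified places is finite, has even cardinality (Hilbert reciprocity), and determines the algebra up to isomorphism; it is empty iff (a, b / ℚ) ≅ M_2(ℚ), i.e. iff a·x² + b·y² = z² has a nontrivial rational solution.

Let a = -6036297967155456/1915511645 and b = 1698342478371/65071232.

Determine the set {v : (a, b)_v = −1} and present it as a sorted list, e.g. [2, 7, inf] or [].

[5, 11]

(a, b) ≡ (-5, 22) mod (ℚ^×)²; places V = {2, 3, 5, 7, 11, 13, 23, 31, 37, ∞}.
(a,b)_13: α=2, u≡2; β=0, v≡9 (mod 13); (2|13)=-1, (9|13)=+1; sign (−1)^0·-1^0·+1^2 = +1.
(a,b)_7: α=6, u≡4; β=4, v≡4 (mod 7); (4|7)=+1, (4|7)=+1; sign (−1)^0·+1^4·+1^6 = +1.
(a,b)_37: α=-2, u≡29; β=0, v≡17 (mod 37); (29|37)=-1, (17|37)=-1; sign (−1)^0·-1^0·-1^-2 = +1.
(a,b)_∞: sgn(-5)=−, sgn(22)=+, so +1.
(a,b)_31: α=0, u≡30; β=-2, v≡3 (mod 31); (30|31)=-1, (3|31)=-1; sign (−1)^0·-1^-2·-1^0 = +1.
(a,b)_23: α=-4, u≡8; β=-2, v≡20 (mod 23); (8|23)=+1, (20|23)=-1; sign (−1)^0·+1^-2·-1^-4 = +1.
(a,b)_11: α=4, u≡2; β=3, v≡10 (mod 11); (2|11)=-1, (10|11)=-1; sign (−1)^0·-1^3·-1^4 = -1.
(a,b)_5: α=-1, u≡1; β=0, v≡3 (mod 5); (1|5)=+1, (3|5)=-1; sign (−1)^0·+1^0·-1^-1 = -1.
(a,b)_2: α=8, β=-7; u≡3, v≡3 (mod 8); ε(u)ε(v)=1·1, αω(v)=8·1, βω(u)=-7·1; sum ≡ 0  ⇒  +1.
(a,b)_3: α=4, u≡1; β=12, v≡1 (mod 3); (1|3)=+1, (1|3)=+1; sign (−1)^0·+1^12·+1^4 = +1.
(-5, 22 / ℚ) ramifies at {5, 11}: a division algebra.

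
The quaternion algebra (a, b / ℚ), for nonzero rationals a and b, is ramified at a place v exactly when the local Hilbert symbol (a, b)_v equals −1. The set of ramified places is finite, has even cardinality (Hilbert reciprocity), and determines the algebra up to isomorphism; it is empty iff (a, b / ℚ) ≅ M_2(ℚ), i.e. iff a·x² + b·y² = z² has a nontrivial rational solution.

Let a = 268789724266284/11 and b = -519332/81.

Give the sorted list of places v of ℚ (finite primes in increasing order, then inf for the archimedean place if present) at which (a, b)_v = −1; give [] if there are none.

(a, b) ≡ (134849, -1073) mod (ℚ^×)²; places V = {2, 3, 11, 13, 23, 29, 37, 41, ∞}.
(a,b)_29: α=2, u≡5; β=1, v≡17 (mod 29); (5|29)=+1, (17|29)=-1; sign (−1)^0·+1^1·-1^2 = +1.
(a,b)_11: α=-1, u≡1; β=2, v≡5 (mod 11); (1|11)=+1, (5|11)=+1; sign (−1)^0·+1^2·+1^-1 = +1.
(a,b)_2: α=2, β=2; u≡1, v≡7 (mod 8); ε(u)ε(v)=0·1, αω(v)=2·0, βω(u)=2·0; sum ≡ 0  ⇒  +1.
(a,b)_∞: sgn(134849)=+, sgn(-1073)=−, so +1.
(a,b)_23: α=3, u≡14; β=0, v≡16 (mod 23); (14|23)=-1, (16|23)=+1; sign (−1)^0·-1^0·+1^3 = +1.
(a,b)_41: α=1, u≡18; β=0, v≡26 (mod 41); (18|41)=+1, (26|41)=-1; sign (−1)^0·+1^0·-1^1 = -1.
(a,b)_3: α=2, u≡2; β=-4, v≡1 (mod 3); (2|3)=-1, (1|3)=+1; sign (−1)^0·-1^-4·+1^2 = +1.
(a,b)_13: α=1, u≡9; β=0, v≡6 (mod 13); (9|13)=+1, (6|13)=-1; sign (−1)^0·+1^0·-1^1 = -1.
(a,b)_37: α=2, u≡9; β=1, v≡14 (mod 37); (9|37)=+1, (14|37)=-1; sign (−1)^0·+1^1·-1^2 = +1.
(134849, -1073 / ℚ) ramifies at {13, 41}: a division algebra.

[13, 41]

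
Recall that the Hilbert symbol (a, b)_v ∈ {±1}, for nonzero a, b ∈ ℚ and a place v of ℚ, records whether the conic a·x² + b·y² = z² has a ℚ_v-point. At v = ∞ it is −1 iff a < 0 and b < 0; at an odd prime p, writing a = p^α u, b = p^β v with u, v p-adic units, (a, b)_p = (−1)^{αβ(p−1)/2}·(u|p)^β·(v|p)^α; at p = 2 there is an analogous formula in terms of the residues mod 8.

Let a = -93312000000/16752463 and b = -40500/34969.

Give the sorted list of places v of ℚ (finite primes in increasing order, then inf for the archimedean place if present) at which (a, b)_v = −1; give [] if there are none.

[2, inf]

(a, b) ≡ (-14, -5) mod (ℚ^×)²; places V = {2, 3, 5, 7, 11, 13, 17, ∞}.
(a,b)_11: α=0, u≡6; β=-2, v≡8 (mod 11); (6|11)=-1, (8|11)=-1; sign (−1)^0·-1^-2·-1^0 = +1.
(a,b)_17: α=-2, u≡14; β=-2, v≡14 (mod 17); (14|17)=-1, (14|17)=-1; sign (−1)^0·-1^-2·-1^-2 = +1.
(a,b)_∞: sgn(-14)=−, sgn(-5)=−, so -1.
(a,b)_2: α=13, β=2; u≡1, v≡3 (mod 8); ε(u)ε(v)=0·1, αω(v)=13·1, βω(u)=2·0; sum ≡ 1  ⇒  -1.
(a,b)_7: α=-3, u≡6; β=0, v≡4 (mod 7); (6|7)=-1, (4|7)=+1; sign (−1)^0·-1^0·+1^-3 = +1.
(a,b)_3: α=6, u≡1; β=4, v≡1 (mod 3); (1|3)=+1, (1|3)=+1; sign (−1)^0·+1^4·+1^6 = +1.
(a,b)_13: α=-2, u≡1; β=0, v≡5 (mod 13); (1|13)=+1, (5|13)=-1; sign (−1)^0·+1^0·-1^-2 = +1.
(a,b)_5: α=6, u≡4; β=3, v≡4 (mod 5); (4|5)=+1, (4|5)=+1; sign (−1)^0·+1^3·+1^6 = +1.
(-14, -5 / ℚ) ramifies at {2, ∞}: a division algebra.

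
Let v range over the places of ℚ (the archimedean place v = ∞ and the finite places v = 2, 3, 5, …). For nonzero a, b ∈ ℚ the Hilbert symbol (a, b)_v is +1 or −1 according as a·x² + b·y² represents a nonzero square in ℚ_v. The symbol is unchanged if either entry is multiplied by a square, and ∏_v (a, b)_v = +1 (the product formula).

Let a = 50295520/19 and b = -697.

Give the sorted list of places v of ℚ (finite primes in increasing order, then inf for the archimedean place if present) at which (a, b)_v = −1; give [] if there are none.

[5, 11, 17, 41]

(a, b) ≡ (35530, -697) mod (ℚ^×)²; places V = {2, 5, 11, 17, 19, 41, ∞}.
(a,b)_19: α=-1, u≡12; β=0, v≡6 (mod 19); (12|19)=-1, (6|19)=+1; sign (−1)^0·-1^0·+1^-1 = +1.
(a,b)_5: α=1, u≡1; β=0, v≡3 (mod 5); (1|5)=+1, (3|5)=-1; sign (−1)^0·+1^0·-1^1 = -1.
(a,b)_11: α=1, u≡2; β=0, v≡7 (mod 11); (2|11)=-1, (7|11)=-1; sign (−1)^0·-1^0·-1^1 = -1.
(a,b)_41: α=2, u≡34; β=1, v≡24 (mod 41); (34|41)=-1, (24|41)=-1; sign (−1)^0·-1^1·-1^2 = -1.
(a,b)_∞: sgn(35530)=+, sgn(-697)=−, so +1.
(a,b)_17: α=1, u≡8; β=1, v≡10 (mod 17); (8|17)=+1, (10|17)=-1; sign (−1)^0·+1^1·-1^1 = -1.
(a,b)_2: α=5, β=0; u≡5, v≡7 (mod 8); ε(u)ε(v)=0·1, αω(v)=5·0, βω(u)=0·1; sum ≡ 0  ⇒  +1.
|Ram(35530, -697)| = 4, even; anisotropic at {5, 11, 17, 41}.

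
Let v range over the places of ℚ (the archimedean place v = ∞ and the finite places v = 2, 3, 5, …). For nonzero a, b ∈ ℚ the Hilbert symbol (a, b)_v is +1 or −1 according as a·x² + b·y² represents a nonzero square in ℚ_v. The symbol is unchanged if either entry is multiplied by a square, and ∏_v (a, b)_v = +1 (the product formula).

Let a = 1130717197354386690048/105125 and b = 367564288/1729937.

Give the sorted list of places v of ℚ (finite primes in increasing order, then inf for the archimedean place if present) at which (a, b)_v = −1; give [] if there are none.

[2, 3, 13, 23]

(a, b) ≡ (183885, 10166) mod (ℚ^×)²; places V = {2, 3, 5, 7, 11, 13, 17, 23, 29, 41, ∞}.
(a,b)_17: α=2, u≡2; β=-1, v≡5 (mod 17); (2|17)=+1, (5|17)=-1; sign (−1)^0·+1^-1·-1^2 = +1.
(a,b)_23: α=3, u≡11; β=1, v≡10 (mod 23); (11|23)=-1, (10|23)=-1; sign (−1)^1·-1^1·-1^3 = -1.
(a,b)_2: α=12, β=9; u≡5, v≡3 (mod 8); ε(u)ε(v)=0·1, αω(v)=12·1, βω(u)=9·1; sum ≡ 1  ⇒  -1.
(a,b)_5: α=-3, u≡3; β=0, v≡4 (mod 5); (3|5)=-1, (4|5)=+1; sign (−1)^0·-1^0·+1^-3 = +1.
(a,b)_3: α=1, u≡2; β=0, v≡2 (mod 3); (2|3)=-1, (2|3)=-1; sign (−1)^0·-1^0·-1^1 = -1.
(a,b)_∞: sgn(183885)=+, sgn(10166)=+, so +1.
(a,b)_7: α=4, u≡2; β=4, v≡2 (mod 7); (2|7)=+1, (2|7)=+1; sign (−1)^0·+1^4·+1^4 = +1.
(a,b)_11: α=2, u≡9; β=-2, v≡10 (mod 11); (9|11)=+1, (10|11)=-1; sign (−1)^0·+1^-2·-1^2 = +1.
(a,b)_41: α=1, u≡23; β=0, v≡25 (mod 41); (23|41)=+1, (25|41)=+1; sign (−1)^0·+1^0·+1^1 = +1.
(a,b)_29: α=-2, u≡25; β=-2, v≡20 (mod 29); (25|29)=+1, (20|29)=+1; sign (−1)^0·+1^-2·+1^-2 = +1.
(a,b)_13: α=3, u≡4; β=1, v≡8 (mod 13); (4|13)=+1, (8|13)=-1; sign (−1)^0·+1^1·-1^3 = -1.
Ram(183885, 10166) = {2, 3, 13, 23}; no ℚ_2-point on the conic.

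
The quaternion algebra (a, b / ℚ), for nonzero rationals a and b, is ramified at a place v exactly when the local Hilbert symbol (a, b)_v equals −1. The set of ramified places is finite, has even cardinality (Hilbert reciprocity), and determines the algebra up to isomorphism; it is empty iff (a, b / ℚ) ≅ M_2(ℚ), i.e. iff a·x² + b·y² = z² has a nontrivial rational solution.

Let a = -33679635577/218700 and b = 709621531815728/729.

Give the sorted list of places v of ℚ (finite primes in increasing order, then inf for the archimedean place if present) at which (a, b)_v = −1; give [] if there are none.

[3, 7, 19, 37]

Mod squares: a ≡ -33411, b ≡ 8675723. Check v ∈ {∞, 2, 3, 5, 7, 17, 19, 37, 41, 43, 47}.
v=3: a=3^-7·(≡2), b=3^-6·(≡2) mod 3; (2|3)=-1, (2|3)=-1; (−1)^{-7·-6·1}·(-1)^-6·(-1)^-7 = -1.
v=47: a=47^2·(≡17), b=47^0·(≡40) mod 47; (17|47)=+1, (40|47)=-1; (−1)^{2·0·23}·(+1)^0·(-1)^2 = +1.
v=41: a=41^0·(≡5), b=41^1·(≡36) mod 41; (5|41)=+1, (36|41)=+1; (−1)^{0·1·20}·(+1)^1·(+1)^0 = +1.
v=2: v_2(a)=-2, v_2(b)=4; units ≡ 5, 3 (mod 8); ε·ε+αω+βω = 0·1+-2·1+4·1 ≡ 0  ⇒  (a,b)_2 = +1.
v=17: a=17^0·(≡10), b=17^2·(≡7) mod 17; (10|17)=-1, (7|17)=-1; (−1)^{0·2·8}·(-1)^2·(-1)^0 = +1.
v=∞: -33411 < 0 and 8675723 > 0  ⇒  (a,b)_∞ = +1.
v=7: a=7^1·(≡4), b=7^3·(≡1) mod 7; (4|7)=+1, (1|7)=+1; (−1)^{1·3·3}·(+1)^3·(+1)^1 = -1.
v=43: a=43^1·(≡13), b=43^1·(≡26) mod 43; (13|43)=+1, (26|43)=-1; (−1)^{1·1·21}·(+1)^1·(-1)^1 = +1.
v=37: a=37^3·(≡8), b=37^1·(≡33) mod 37; (8|37)=-1, (33|37)=+1; (−1)^{3·1·18}·(-1)^1·(+1)^3 = -1.
v=5: a=5^-2·(≡1), b=5^0·(≡2) mod 5; (1|5)=+1, (2|5)=-1; (−1)^{-2·0·2}·(+1)^0·(-1)^-2 = +1.
v=19: a=19^0·(≡8), b=19^3·(≡4) mod 19; (8|19)=-1, (4|19)=+1; (−1)^{0·3·9}·(-1)^3·(+1)^0 = -1.
Ram(-33411, 8675723) = {3, 7, 19, 37}; no ℚ_3-point on the conic.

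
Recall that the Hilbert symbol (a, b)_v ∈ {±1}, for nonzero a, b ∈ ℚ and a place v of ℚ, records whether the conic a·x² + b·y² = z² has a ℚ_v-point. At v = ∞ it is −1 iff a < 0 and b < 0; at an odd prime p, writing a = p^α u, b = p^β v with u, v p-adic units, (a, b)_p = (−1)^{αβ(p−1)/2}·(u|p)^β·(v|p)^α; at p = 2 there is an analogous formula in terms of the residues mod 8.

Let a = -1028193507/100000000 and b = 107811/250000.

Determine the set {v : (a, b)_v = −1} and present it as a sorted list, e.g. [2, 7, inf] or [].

[3, 11]

(a, b) ≡ (-3, 11) mod (ℚ^×)²; places V = {2, 3, 5, 11, 17, ∞}.
(a,b)_5: α=-8, u≡3; β=-6, v≡1 (mod 5); (3|5)=-1, (1|5)=+1; sign (−1)^0·-1^-6·+1^-8 = +1.
(a,b)_2: α=-8, β=-4; u≡5, v≡3 (mod 8); ε(u)ε(v)=0·1, αω(v)=-8·1, βω(u)=-4·1; sum ≡ 0  ⇒  +1.
(a,b)_∞: sgn(-3)=−, sgn(11)=+, so +1.
(a,b)_3: α=5, u≡2; β=4, v≡2 (mod 3); (2|3)=-1, (2|3)=-1; sign (−1)^0·-1^4·-1^5 = -1.
(a,b)_17: α=2, u≡3; β=0, v≡10 (mod 17); (3|17)=-1, (10|17)=-1; sign (−1)^0·-1^0·-1^2 = +1.
(a,b)_11: α=4, u≡8; β=3, v≡5 (mod 11); (8|11)=-1, (5|11)=+1; sign (−1)^0·-1^3·+1^4 = -1.
Ram(-3, 11) = {3, 11}; no ℚ_3-point on the conic.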